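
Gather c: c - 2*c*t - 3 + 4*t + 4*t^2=c*(1 - 2*t) + 4*t^2 + 4*t - 3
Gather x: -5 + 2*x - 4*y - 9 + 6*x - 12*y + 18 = 8*x - 16*y + 4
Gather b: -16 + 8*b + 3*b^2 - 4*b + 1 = 3*b^2 + 4*b - 15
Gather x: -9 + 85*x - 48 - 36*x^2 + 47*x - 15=-36*x^2 + 132*x - 72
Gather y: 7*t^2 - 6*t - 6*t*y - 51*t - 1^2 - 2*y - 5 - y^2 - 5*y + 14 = 7*t^2 - 57*t - y^2 + y*(-6*t - 7) + 8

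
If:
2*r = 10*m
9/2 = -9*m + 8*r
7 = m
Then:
No Solution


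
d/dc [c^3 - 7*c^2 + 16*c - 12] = 3*c^2 - 14*c + 16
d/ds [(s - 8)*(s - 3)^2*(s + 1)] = 4*s^3 - 39*s^2 + 86*s - 15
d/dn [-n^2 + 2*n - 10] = 2 - 2*n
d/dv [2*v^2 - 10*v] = 4*v - 10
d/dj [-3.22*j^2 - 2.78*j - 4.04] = -6.44*j - 2.78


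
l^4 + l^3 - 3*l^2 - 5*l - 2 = (l - 2)*(l + 1)^3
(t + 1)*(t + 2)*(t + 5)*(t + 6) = t^4 + 14*t^3 + 65*t^2 + 112*t + 60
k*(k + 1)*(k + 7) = k^3 + 8*k^2 + 7*k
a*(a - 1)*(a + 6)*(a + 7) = a^4 + 12*a^3 + 29*a^2 - 42*a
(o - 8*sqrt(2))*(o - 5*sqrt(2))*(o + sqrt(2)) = o^3 - 12*sqrt(2)*o^2 + 54*o + 80*sqrt(2)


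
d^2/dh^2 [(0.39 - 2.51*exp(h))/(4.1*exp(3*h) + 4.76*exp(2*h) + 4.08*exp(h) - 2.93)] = (-168.7724*exp(6*h) - 87.9523800000001*exp(5*h) + 194.802184*exp(4*h) - 294.844286*exp(3*h) - 145.150842*exp(2*h) - 1.75644*exp(h) - 16.885883)*exp(h)/(68.921*exp(9*h) + 240.0468*exp(8*h) + 484.44288*exp(7*h) + 437.841956*exp(6*h) + 138.988464*exp(5*h) - 255.527952*exp(4*h) - 167.906082*exp(3*h) - 23.729484*exp(2*h) + 105.079176*exp(h) - 25.153757)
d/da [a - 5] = 1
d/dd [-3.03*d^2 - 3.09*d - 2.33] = -6.06*d - 3.09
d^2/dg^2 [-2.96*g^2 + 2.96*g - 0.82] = -5.92000000000000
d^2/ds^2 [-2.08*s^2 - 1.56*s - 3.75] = -4.16000000000000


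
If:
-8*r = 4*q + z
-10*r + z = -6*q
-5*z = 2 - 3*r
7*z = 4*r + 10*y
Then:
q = 18/223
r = 2/223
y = -312/1115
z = -88/223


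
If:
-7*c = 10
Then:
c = -10/7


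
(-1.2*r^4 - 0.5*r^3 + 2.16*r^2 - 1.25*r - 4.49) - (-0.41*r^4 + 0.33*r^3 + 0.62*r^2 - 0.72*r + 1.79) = -0.79*r^4 - 0.83*r^3 + 1.54*r^2 - 0.53*r - 6.28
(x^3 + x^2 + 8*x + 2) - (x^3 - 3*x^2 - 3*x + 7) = 4*x^2 + 11*x - 5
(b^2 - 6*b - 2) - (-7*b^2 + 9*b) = 8*b^2 - 15*b - 2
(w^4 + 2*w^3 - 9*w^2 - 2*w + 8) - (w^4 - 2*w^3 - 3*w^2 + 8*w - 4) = 4*w^3 - 6*w^2 - 10*w + 12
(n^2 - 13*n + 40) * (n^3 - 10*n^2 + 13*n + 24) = n^5 - 23*n^4 + 183*n^3 - 545*n^2 + 208*n + 960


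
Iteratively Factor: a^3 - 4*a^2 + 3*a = (a - 1)*(a^2 - 3*a) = a*(a - 1)*(a - 3)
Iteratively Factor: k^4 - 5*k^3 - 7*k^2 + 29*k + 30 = (k + 1)*(k^3 - 6*k^2 - k + 30) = (k - 3)*(k + 1)*(k^2 - 3*k - 10) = (k - 5)*(k - 3)*(k + 1)*(k + 2)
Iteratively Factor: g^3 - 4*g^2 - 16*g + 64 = (g - 4)*(g^2 - 16) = (g - 4)*(g + 4)*(g - 4)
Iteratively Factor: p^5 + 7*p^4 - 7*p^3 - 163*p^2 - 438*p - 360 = (p + 3)*(p^4 + 4*p^3 - 19*p^2 - 106*p - 120) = (p + 3)*(p + 4)*(p^3 - 19*p - 30) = (p - 5)*(p + 3)*(p + 4)*(p^2 + 5*p + 6) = (p - 5)*(p + 3)^2*(p + 4)*(p + 2)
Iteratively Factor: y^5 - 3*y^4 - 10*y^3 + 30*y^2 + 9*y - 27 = (y + 3)*(y^4 - 6*y^3 + 8*y^2 + 6*y - 9) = (y - 3)*(y + 3)*(y^3 - 3*y^2 - y + 3) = (y - 3)*(y - 1)*(y + 3)*(y^2 - 2*y - 3) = (y - 3)*(y - 1)*(y + 1)*(y + 3)*(y - 3)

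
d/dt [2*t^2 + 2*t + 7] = 4*t + 2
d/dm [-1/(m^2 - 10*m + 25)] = 2*(m - 5)/(m^2 - 10*m + 25)^2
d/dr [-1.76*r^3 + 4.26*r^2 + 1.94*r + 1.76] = -5.28*r^2 + 8.52*r + 1.94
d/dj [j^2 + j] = 2*j + 1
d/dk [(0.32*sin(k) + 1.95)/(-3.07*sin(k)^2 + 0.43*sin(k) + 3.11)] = (0.9824*sin(k)^2 + 11.973*sin(k) + 0.1567)*cos(k)/(9.4249*sin(k)^4 - 2.6402*sin(k)^3 - 18.9105*sin(k)^2 + 2.6746*sin(k) + 9.6721)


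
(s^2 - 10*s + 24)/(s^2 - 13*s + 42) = (s - 4)/(s - 7)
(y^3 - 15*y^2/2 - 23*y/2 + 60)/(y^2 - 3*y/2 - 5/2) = (y^2 - 5*y - 24)/(y + 1)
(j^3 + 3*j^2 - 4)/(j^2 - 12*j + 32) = (j^3 + 3*j^2 - 4)/(j^2 - 12*j + 32)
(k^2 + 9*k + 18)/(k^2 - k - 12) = (k + 6)/(k - 4)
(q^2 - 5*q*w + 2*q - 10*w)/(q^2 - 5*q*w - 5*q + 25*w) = (q + 2)/(q - 5)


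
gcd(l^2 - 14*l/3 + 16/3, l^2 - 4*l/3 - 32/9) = l - 8/3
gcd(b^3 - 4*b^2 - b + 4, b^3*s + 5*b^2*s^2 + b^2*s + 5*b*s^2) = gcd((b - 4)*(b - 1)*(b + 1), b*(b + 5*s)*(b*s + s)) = b + 1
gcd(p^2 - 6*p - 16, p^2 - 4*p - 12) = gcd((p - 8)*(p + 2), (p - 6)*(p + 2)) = p + 2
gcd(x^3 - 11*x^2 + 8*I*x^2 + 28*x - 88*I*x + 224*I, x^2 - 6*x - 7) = x - 7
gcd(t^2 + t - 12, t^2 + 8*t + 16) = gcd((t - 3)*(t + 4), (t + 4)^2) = t + 4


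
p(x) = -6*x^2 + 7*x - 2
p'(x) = 7 - 12*x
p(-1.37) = -22.85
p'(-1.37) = 23.44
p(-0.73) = -10.31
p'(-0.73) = 15.76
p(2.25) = -16.62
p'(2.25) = -20.00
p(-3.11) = -81.80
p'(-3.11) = 44.32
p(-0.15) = -3.18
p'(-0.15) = 8.80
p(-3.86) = -118.42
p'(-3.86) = 53.32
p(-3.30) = -90.44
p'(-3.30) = 46.60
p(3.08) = -37.36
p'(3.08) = -29.96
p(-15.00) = -1457.00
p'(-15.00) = 187.00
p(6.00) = -176.00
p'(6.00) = -65.00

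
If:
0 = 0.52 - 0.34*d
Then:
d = 1.53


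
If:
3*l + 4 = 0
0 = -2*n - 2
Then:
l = -4/3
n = -1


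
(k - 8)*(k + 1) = k^2 - 7*k - 8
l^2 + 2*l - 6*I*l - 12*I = (l + 2)*(l - 6*I)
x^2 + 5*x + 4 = (x + 1)*(x + 4)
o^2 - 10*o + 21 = (o - 7)*(o - 3)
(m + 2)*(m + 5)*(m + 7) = m^3 + 14*m^2 + 59*m + 70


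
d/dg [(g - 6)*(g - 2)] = 2*g - 8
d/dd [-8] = 0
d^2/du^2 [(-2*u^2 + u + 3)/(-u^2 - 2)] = 2*(-u^3 - 21*u^2 + 6*u + 14)/(u^6 + 6*u^4 + 12*u^2 + 8)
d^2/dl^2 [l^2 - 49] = 2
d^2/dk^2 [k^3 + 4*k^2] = 6*k + 8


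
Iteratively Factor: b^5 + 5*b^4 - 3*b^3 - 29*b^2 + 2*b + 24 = (b + 1)*(b^4 + 4*b^3 - 7*b^2 - 22*b + 24) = (b - 1)*(b + 1)*(b^3 + 5*b^2 - 2*b - 24) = (b - 1)*(b + 1)*(b + 3)*(b^2 + 2*b - 8) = (b - 1)*(b + 1)*(b + 3)*(b + 4)*(b - 2)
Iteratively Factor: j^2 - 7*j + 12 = (j - 3)*(j - 4)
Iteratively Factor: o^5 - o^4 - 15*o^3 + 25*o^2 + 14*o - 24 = (o + 1)*(o^4 - 2*o^3 - 13*o^2 + 38*o - 24) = (o - 1)*(o + 1)*(o^3 - o^2 - 14*o + 24) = (o - 2)*(o - 1)*(o + 1)*(o^2 + o - 12) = (o - 2)*(o - 1)*(o + 1)*(o + 4)*(o - 3)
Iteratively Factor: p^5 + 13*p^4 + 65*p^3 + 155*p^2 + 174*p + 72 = (p + 4)*(p^4 + 9*p^3 + 29*p^2 + 39*p + 18) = (p + 3)*(p + 4)*(p^3 + 6*p^2 + 11*p + 6) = (p + 2)*(p + 3)*(p + 4)*(p^2 + 4*p + 3) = (p + 1)*(p + 2)*(p + 3)*(p + 4)*(p + 3)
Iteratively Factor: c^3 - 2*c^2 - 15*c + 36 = (c - 3)*(c^2 + c - 12) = (c - 3)*(c + 4)*(c - 3)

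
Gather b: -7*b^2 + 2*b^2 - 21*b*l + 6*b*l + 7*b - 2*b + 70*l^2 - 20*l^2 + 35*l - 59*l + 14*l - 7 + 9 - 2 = -5*b^2 + b*(5 - 15*l) + 50*l^2 - 10*l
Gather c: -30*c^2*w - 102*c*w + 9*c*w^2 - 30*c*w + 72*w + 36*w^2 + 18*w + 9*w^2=-30*c^2*w + c*(9*w^2 - 132*w) + 45*w^2 + 90*w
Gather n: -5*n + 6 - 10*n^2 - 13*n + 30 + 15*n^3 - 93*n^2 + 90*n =15*n^3 - 103*n^2 + 72*n + 36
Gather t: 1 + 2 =3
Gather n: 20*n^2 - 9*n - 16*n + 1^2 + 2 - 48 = 20*n^2 - 25*n - 45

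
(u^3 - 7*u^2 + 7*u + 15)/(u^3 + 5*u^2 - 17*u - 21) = (u - 5)/(u + 7)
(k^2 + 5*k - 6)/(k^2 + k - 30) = (k - 1)/(k - 5)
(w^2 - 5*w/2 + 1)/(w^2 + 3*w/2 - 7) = (2*w - 1)/(2*w + 7)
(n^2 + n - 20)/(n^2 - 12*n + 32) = (n + 5)/(n - 8)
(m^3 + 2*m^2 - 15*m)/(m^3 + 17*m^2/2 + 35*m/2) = 2*(m - 3)/(2*m + 7)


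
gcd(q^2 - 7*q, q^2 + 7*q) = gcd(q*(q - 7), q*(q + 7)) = q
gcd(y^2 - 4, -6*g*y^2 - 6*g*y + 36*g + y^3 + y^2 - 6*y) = y - 2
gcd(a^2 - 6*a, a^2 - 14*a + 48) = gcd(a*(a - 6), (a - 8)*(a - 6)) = a - 6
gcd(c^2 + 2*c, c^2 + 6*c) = c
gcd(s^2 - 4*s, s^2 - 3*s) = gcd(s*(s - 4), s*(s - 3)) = s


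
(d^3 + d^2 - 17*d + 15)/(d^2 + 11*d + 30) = (d^2 - 4*d + 3)/(d + 6)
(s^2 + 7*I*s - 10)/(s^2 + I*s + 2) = (s + 5*I)/(s - I)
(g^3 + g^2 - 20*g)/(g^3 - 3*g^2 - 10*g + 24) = g*(g + 5)/(g^2 + g - 6)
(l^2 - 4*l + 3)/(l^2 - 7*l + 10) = (l^2 - 4*l + 3)/(l^2 - 7*l + 10)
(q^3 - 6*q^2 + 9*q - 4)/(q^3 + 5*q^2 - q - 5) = (q^2 - 5*q + 4)/(q^2 + 6*q + 5)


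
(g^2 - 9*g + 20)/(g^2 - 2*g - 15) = (g - 4)/(g + 3)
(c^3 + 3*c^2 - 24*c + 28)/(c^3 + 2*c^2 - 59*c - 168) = (c^2 - 4*c + 4)/(c^2 - 5*c - 24)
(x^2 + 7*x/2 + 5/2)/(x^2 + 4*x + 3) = (x + 5/2)/(x + 3)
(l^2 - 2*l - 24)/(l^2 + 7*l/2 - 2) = 2*(l - 6)/(2*l - 1)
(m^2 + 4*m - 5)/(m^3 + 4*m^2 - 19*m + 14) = (m + 5)/(m^2 + 5*m - 14)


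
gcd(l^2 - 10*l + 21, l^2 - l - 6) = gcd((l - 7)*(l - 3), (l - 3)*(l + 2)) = l - 3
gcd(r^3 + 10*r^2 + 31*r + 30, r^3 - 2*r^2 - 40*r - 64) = r + 2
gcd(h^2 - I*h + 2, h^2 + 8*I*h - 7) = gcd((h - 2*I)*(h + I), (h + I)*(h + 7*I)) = h + I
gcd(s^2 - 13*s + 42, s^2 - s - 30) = s - 6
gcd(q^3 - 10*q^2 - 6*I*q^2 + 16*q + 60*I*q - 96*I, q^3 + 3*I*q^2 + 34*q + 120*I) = q - 6*I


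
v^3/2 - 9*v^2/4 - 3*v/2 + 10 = (v/2 + 1)*(v - 4)*(v - 5/2)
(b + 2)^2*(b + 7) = b^3 + 11*b^2 + 32*b + 28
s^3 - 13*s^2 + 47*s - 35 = (s - 7)*(s - 5)*(s - 1)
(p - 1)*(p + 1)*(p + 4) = p^3 + 4*p^2 - p - 4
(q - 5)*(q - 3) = q^2 - 8*q + 15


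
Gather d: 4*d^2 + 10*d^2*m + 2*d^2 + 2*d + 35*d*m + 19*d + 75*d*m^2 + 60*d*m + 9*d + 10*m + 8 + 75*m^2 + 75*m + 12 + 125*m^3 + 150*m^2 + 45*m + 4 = d^2*(10*m + 6) + d*(75*m^2 + 95*m + 30) + 125*m^3 + 225*m^2 + 130*m + 24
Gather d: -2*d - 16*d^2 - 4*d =-16*d^2 - 6*d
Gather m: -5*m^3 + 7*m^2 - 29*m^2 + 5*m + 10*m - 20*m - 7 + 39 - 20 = -5*m^3 - 22*m^2 - 5*m + 12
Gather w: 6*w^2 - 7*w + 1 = 6*w^2 - 7*w + 1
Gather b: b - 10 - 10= b - 20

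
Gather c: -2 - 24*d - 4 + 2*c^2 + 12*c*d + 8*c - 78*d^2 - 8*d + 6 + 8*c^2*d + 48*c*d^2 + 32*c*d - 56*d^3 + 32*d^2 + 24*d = c^2*(8*d + 2) + c*(48*d^2 + 44*d + 8) - 56*d^3 - 46*d^2 - 8*d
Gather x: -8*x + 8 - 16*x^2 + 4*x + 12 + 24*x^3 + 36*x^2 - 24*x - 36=24*x^3 + 20*x^2 - 28*x - 16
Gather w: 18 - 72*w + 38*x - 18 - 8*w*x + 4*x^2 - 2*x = w*(-8*x - 72) + 4*x^2 + 36*x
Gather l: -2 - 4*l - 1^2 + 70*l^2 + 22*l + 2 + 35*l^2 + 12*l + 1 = 105*l^2 + 30*l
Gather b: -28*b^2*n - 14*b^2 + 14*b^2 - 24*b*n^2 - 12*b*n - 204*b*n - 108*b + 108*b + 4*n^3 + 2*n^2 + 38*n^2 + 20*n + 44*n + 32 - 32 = -28*b^2*n + b*(-24*n^2 - 216*n) + 4*n^3 + 40*n^2 + 64*n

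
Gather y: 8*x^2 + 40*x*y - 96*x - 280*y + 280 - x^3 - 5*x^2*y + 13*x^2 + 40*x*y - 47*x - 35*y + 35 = -x^3 + 21*x^2 - 143*x + y*(-5*x^2 + 80*x - 315) + 315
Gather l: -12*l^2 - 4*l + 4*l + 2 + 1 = 3 - 12*l^2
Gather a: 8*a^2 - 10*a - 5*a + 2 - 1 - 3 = 8*a^2 - 15*a - 2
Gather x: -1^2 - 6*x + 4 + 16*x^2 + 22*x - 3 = 16*x^2 + 16*x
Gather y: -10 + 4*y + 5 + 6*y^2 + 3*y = 6*y^2 + 7*y - 5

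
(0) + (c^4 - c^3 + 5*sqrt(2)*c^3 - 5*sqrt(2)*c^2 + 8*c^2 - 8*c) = c^4 - c^3 + 5*sqrt(2)*c^3 - 5*sqrt(2)*c^2 + 8*c^2 - 8*c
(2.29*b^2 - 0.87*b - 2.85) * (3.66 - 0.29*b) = -0.6641*b^3 + 8.6337*b^2 - 2.3577*b - 10.431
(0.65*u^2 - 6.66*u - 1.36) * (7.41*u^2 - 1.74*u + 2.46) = 4.8165*u^4 - 50.4816*u^3 + 3.1098*u^2 - 14.0172*u - 3.3456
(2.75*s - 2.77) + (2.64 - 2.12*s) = 0.63*s - 0.13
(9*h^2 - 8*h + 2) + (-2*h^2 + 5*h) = 7*h^2 - 3*h + 2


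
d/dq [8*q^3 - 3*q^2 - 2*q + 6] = 24*q^2 - 6*q - 2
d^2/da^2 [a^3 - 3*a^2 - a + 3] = 6*a - 6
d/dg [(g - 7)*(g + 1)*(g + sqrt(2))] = 3*g^2 - 12*g + 2*sqrt(2)*g - 6*sqrt(2) - 7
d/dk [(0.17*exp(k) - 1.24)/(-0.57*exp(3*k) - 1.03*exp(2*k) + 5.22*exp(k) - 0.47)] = (0.1938*exp(3*k) - 1.9453*exp(2*k) - 2.5544*exp(k) + 6.3929)*exp(k)/(0.3249*exp(6*k) + 1.1742*exp(5*k) - 4.8899*exp(4*k) - 10.2174*exp(3*k) + 28.2166*exp(2*k) - 4.9068*exp(k) + 0.2209)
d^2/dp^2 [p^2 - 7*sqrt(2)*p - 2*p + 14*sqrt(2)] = 2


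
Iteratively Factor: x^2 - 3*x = (x - 3)*(x)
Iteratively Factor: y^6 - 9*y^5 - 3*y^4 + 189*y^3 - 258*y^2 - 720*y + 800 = (y - 5)*(y^5 - 4*y^4 - 23*y^3 + 74*y^2 + 112*y - 160) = (y - 5)*(y - 1)*(y^4 - 3*y^3 - 26*y^2 + 48*y + 160) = (y - 5)*(y - 1)*(y + 2)*(y^3 - 5*y^2 - 16*y + 80) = (y - 5)*(y - 4)*(y - 1)*(y + 2)*(y^2 - y - 20) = (y - 5)^2*(y - 4)*(y - 1)*(y + 2)*(y + 4)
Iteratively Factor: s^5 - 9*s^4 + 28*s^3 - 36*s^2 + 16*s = (s)*(s^4 - 9*s^3 + 28*s^2 - 36*s + 16) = s*(s - 2)*(s^3 - 7*s^2 + 14*s - 8) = s*(s - 2)*(s - 1)*(s^2 - 6*s + 8) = s*(s - 2)^2*(s - 1)*(s - 4)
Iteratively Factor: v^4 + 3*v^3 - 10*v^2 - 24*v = (v)*(v^3 + 3*v^2 - 10*v - 24) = v*(v + 2)*(v^2 + v - 12) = v*(v + 2)*(v + 4)*(v - 3)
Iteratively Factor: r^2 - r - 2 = (r - 2)*(r + 1)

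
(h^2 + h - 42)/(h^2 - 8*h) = (h^2 + h - 42)/(h*(h - 8))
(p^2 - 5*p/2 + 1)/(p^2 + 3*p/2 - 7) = (2*p - 1)/(2*p + 7)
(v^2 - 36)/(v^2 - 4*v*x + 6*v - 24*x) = (6 - v)/(-v + 4*x)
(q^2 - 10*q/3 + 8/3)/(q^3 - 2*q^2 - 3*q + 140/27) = 9*(q - 2)/(9*q^2 - 6*q - 35)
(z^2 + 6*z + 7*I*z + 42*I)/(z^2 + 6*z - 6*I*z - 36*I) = (z + 7*I)/(z - 6*I)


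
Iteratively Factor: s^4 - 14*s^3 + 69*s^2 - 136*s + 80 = (s - 1)*(s^3 - 13*s^2 + 56*s - 80) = (s - 5)*(s - 1)*(s^2 - 8*s + 16) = (s - 5)*(s - 4)*(s - 1)*(s - 4)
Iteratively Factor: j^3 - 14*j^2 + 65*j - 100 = (j - 5)*(j^2 - 9*j + 20) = (j - 5)^2*(j - 4)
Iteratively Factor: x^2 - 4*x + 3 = (x - 1)*(x - 3)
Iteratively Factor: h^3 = (h)*(h^2) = h^2*(h)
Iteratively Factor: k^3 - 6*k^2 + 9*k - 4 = (k - 4)*(k^2 - 2*k + 1) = (k - 4)*(k - 1)*(k - 1)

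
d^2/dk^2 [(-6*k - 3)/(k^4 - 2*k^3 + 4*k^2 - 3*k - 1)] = 6*((2*k + 1)*(4*k^3 - 6*k^2 + 8*k - 3)^2 + 2*(4*k^3 - 6*k^2 + 8*k + (2*k + 1)*(3*k^2 - 3*k + 2) - 3)*(-k^4 + 2*k^3 - 4*k^2 + 3*k + 1))/(-k^4 + 2*k^3 - 4*k^2 + 3*k + 1)^3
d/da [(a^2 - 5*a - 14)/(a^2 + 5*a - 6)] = 2*(5*a^2 + 8*a + 50)/(a^4 + 10*a^3 + 13*a^2 - 60*a + 36)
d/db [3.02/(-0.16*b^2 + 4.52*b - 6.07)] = (0.9664*b - 13.6504)/(0.16*b^2 - 4.52*b + 6.07)^2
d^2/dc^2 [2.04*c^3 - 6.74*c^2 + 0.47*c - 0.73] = 12.24*c - 13.48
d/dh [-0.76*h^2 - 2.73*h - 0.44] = -1.52*h - 2.73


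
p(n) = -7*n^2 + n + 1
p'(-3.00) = 43.00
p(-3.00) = -65.00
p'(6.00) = -83.00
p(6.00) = -245.00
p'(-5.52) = 78.28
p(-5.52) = -217.81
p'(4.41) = -60.74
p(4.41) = -130.73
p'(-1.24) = 18.36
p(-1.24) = -11.00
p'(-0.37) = 6.18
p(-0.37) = -0.33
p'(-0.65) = 10.10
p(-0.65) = -2.61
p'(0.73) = -9.22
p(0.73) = -2.00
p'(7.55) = -104.70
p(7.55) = -390.47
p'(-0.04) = 1.56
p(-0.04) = 0.95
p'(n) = 1 - 14*n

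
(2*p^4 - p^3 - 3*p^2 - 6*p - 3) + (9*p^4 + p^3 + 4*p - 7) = 11*p^4 - 3*p^2 - 2*p - 10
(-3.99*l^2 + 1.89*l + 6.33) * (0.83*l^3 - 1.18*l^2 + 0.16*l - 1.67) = -3.3117*l^5 + 6.2769*l^4 + 2.3853*l^3 - 0.503699999999999*l^2 - 2.1435*l - 10.5711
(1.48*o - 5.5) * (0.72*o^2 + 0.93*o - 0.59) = 1.0656*o^3 - 2.5836*o^2 - 5.9882*o + 3.245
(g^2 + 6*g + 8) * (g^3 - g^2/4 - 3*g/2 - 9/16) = g^5 + 23*g^4/4 + 5*g^3 - 185*g^2/16 - 123*g/8 - 9/2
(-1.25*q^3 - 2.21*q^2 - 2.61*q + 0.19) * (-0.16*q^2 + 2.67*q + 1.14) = 0.2*q^5 - 2.9839*q^4 - 6.9081*q^3 - 9.5185*q^2 - 2.4681*q + 0.2166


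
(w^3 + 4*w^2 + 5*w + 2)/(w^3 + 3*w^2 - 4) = (w^2 + 2*w + 1)/(w^2 + w - 2)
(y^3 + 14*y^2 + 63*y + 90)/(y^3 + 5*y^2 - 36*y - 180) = (y + 3)/(y - 6)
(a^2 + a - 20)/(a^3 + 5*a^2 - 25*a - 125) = (a - 4)/(a^2 - 25)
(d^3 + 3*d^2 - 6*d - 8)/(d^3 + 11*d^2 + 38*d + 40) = (d^2 - d - 2)/(d^2 + 7*d + 10)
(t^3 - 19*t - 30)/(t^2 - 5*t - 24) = (t^2 - 3*t - 10)/(t - 8)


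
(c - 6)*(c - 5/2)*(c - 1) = c^3 - 19*c^2/2 + 47*c/2 - 15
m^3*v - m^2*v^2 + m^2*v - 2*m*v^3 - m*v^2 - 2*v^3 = (m - 2*v)*(m + v)*(m*v + v)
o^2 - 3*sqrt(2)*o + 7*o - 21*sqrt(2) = (o + 7)*(o - 3*sqrt(2))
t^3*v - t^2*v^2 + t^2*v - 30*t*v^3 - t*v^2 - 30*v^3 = (t - 6*v)*(t + 5*v)*(t*v + v)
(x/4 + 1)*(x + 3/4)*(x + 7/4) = x^3/4 + 13*x^2/8 + 181*x/64 + 21/16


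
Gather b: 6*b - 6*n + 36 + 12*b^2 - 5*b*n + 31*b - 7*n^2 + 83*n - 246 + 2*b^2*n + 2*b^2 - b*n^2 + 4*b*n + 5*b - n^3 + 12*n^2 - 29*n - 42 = b^2*(2*n + 14) + b*(-n^2 - n + 42) - n^3 + 5*n^2 + 48*n - 252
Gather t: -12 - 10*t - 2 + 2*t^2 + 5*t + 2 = 2*t^2 - 5*t - 12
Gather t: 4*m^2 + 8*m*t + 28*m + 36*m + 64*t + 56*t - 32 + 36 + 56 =4*m^2 + 64*m + t*(8*m + 120) + 60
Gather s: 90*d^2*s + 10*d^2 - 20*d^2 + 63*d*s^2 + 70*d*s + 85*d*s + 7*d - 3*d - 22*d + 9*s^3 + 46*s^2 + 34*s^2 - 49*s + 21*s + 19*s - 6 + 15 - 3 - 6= -10*d^2 - 18*d + 9*s^3 + s^2*(63*d + 80) + s*(90*d^2 + 155*d - 9)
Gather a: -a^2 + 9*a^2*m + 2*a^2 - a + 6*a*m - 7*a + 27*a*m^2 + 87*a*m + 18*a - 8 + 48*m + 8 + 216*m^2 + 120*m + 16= a^2*(9*m + 1) + a*(27*m^2 + 93*m + 10) + 216*m^2 + 168*m + 16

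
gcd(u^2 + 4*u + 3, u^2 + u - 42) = 1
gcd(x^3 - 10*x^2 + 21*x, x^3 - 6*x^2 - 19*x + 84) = x^2 - 10*x + 21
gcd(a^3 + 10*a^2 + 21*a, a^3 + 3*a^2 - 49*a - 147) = a^2 + 10*a + 21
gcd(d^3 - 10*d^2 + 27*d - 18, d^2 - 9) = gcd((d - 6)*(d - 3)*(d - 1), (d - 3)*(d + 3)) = d - 3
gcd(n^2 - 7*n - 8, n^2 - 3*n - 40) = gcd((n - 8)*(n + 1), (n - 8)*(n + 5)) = n - 8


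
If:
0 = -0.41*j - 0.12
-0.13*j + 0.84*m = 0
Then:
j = -0.29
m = -0.05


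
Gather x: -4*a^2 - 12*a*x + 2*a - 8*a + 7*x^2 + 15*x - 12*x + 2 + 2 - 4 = -4*a^2 - 6*a + 7*x^2 + x*(3 - 12*a)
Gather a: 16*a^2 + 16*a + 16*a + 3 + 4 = 16*a^2 + 32*a + 7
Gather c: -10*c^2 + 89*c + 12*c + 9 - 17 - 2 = -10*c^2 + 101*c - 10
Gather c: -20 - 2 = -22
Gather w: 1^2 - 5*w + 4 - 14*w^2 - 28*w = -14*w^2 - 33*w + 5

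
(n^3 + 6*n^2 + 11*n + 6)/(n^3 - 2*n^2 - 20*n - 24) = (n^2 + 4*n + 3)/(n^2 - 4*n - 12)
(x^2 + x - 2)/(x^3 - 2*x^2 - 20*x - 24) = (x - 1)/(x^2 - 4*x - 12)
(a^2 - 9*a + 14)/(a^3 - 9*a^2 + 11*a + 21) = (a - 2)/(a^2 - 2*a - 3)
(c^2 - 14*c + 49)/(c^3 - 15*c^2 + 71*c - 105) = (c - 7)/(c^2 - 8*c + 15)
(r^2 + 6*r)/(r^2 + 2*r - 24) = r/(r - 4)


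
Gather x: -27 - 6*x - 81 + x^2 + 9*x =x^2 + 3*x - 108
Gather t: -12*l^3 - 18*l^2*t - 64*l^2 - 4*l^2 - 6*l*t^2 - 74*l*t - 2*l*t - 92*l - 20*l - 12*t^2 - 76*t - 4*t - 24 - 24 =-12*l^3 - 68*l^2 - 112*l + t^2*(-6*l - 12) + t*(-18*l^2 - 76*l - 80) - 48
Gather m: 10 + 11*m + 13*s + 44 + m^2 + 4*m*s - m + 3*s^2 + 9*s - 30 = m^2 + m*(4*s + 10) + 3*s^2 + 22*s + 24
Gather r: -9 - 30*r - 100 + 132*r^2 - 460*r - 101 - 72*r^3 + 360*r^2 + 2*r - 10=-72*r^3 + 492*r^2 - 488*r - 220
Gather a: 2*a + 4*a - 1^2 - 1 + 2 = 6*a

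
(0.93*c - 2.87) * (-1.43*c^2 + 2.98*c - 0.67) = -1.3299*c^3 + 6.8755*c^2 - 9.1757*c + 1.9229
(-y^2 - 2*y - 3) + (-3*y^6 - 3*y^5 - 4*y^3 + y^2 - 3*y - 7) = -3*y^6 - 3*y^5 - 4*y^3 - 5*y - 10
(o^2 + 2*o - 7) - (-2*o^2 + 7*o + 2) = 3*o^2 - 5*o - 9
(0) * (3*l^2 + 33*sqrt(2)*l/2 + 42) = 0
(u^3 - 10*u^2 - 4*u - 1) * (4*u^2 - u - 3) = 4*u^5 - 41*u^4 - 9*u^3 + 30*u^2 + 13*u + 3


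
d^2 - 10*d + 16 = (d - 8)*(d - 2)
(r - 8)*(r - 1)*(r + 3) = r^3 - 6*r^2 - 19*r + 24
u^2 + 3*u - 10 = (u - 2)*(u + 5)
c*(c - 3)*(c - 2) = c^3 - 5*c^2 + 6*c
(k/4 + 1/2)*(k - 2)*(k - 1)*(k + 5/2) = k^4/4 + 3*k^3/8 - 13*k^2/8 - 3*k/2 + 5/2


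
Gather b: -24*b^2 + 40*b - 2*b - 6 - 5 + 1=-24*b^2 + 38*b - 10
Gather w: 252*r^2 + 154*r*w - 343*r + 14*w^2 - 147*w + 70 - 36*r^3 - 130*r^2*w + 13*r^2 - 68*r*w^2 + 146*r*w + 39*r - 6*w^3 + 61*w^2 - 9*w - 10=-36*r^3 + 265*r^2 - 304*r - 6*w^3 + w^2*(75 - 68*r) + w*(-130*r^2 + 300*r - 156) + 60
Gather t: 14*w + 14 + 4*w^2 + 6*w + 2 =4*w^2 + 20*w + 16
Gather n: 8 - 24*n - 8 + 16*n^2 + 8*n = 16*n^2 - 16*n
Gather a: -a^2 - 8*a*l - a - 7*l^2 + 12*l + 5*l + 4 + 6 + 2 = -a^2 + a*(-8*l - 1) - 7*l^2 + 17*l + 12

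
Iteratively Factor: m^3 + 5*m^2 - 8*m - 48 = (m + 4)*(m^2 + m - 12) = (m - 3)*(m + 4)*(m + 4)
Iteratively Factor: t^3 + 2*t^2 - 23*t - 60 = (t - 5)*(t^2 + 7*t + 12) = (t - 5)*(t + 4)*(t + 3)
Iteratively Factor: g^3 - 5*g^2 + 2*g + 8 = (g + 1)*(g^2 - 6*g + 8) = (g - 4)*(g + 1)*(g - 2)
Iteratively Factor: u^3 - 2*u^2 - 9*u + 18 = (u - 3)*(u^2 + u - 6) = (u - 3)*(u + 3)*(u - 2)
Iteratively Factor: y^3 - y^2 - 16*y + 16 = (y + 4)*(y^2 - 5*y + 4) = (y - 4)*(y + 4)*(y - 1)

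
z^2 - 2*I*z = z*(z - 2*I)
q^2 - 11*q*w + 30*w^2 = (q - 6*w)*(q - 5*w)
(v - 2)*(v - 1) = v^2 - 3*v + 2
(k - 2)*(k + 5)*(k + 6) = k^3 + 9*k^2 + 8*k - 60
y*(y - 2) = y^2 - 2*y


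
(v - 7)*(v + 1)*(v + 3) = v^3 - 3*v^2 - 25*v - 21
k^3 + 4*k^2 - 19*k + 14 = (k - 2)*(k - 1)*(k + 7)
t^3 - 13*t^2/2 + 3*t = t*(t - 6)*(t - 1/2)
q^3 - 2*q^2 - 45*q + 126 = (q - 6)*(q - 3)*(q + 7)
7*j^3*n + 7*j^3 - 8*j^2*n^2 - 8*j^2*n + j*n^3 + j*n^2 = (-7*j + n)*(-j + n)*(j*n + j)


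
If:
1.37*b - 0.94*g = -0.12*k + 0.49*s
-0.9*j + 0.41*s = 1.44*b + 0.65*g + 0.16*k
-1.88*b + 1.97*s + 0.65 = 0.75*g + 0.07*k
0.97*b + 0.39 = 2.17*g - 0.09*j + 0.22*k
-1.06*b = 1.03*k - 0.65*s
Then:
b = 0.17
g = 0.26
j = -0.46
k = -0.22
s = -0.08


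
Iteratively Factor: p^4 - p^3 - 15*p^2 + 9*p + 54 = (p + 3)*(p^3 - 4*p^2 - 3*p + 18) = (p + 2)*(p + 3)*(p^2 - 6*p + 9) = (p - 3)*(p + 2)*(p + 3)*(p - 3)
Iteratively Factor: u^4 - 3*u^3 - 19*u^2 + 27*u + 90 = (u + 2)*(u^3 - 5*u^2 - 9*u + 45) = (u + 2)*(u + 3)*(u^2 - 8*u + 15) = (u - 5)*(u + 2)*(u + 3)*(u - 3)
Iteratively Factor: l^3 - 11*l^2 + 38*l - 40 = (l - 5)*(l^2 - 6*l + 8) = (l - 5)*(l - 2)*(l - 4)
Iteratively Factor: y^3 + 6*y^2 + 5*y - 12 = (y - 1)*(y^2 + 7*y + 12) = (y - 1)*(y + 3)*(y + 4)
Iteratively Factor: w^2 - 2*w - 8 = (w - 4)*(w + 2)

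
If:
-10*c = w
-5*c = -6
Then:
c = 6/5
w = -12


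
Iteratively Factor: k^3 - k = (k)*(k^2 - 1) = k*(k - 1)*(k + 1)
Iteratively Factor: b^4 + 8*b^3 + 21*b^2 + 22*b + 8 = (b + 2)*(b^3 + 6*b^2 + 9*b + 4) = (b + 1)*(b + 2)*(b^2 + 5*b + 4) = (b + 1)*(b + 2)*(b + 4)*(b + 1)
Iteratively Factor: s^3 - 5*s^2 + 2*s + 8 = (s - 2)*(s^2 - 3*s - 4) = (s - 2)*(s + 1)*(s - 4)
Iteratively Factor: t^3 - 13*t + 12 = (t + 4)*(t^2 - 4*t + 3) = (t - 3)*(t + 4)*(t - 1)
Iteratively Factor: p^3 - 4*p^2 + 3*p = (p - 3)*(p^2 - p) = (p - 3)*(p - 1)*(p)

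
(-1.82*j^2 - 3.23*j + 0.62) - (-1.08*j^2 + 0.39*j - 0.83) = -0.74*j^2 - 3.62*j + 1.45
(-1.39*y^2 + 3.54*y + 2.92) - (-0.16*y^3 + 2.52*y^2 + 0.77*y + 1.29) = 0.16*y^3 - 3.91*y^2 + 2.77*y + 1.63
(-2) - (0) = -2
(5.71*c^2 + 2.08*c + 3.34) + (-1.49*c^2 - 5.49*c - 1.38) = 4.22*c^2 - 3.41*c + 1.96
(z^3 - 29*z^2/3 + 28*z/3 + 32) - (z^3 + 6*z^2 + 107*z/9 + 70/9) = -47*z^2/3 - 23*z/9 + 218/9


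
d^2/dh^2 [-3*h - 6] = 0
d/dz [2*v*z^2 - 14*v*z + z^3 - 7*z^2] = 4*v*z - 14*v + 3*z^2 - 14*z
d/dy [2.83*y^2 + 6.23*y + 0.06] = 5.66*y + 6.23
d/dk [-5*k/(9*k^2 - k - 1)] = 5*(9*k^2 + 1)/(81*k^4 - 18*k^3 - 17*k^2 + 2*k + 1)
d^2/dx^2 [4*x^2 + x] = 8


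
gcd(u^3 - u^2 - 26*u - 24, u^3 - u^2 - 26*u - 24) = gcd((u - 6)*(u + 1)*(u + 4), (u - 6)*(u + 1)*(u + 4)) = u^3 - u^2 - 26*u - 24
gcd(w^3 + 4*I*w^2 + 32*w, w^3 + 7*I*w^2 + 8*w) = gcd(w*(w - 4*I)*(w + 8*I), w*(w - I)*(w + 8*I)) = w^2 + 8*I*w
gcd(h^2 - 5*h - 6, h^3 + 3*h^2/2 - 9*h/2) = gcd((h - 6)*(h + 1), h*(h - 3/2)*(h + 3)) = 1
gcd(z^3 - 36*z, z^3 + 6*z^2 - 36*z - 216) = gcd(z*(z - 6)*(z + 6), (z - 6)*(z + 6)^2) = z^2 - 36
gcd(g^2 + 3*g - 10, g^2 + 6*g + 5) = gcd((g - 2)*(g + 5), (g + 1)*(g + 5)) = g + 5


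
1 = 1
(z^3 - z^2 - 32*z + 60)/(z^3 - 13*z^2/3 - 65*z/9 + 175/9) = 9*(z^2 + 4*z - 12)/(9*z^2 + 6*z - 35)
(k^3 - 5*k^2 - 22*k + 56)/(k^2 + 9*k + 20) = (k^2 - 9*k + 14)/(k + 5)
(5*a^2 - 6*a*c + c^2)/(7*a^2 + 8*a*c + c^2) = (5*a^2 - 6*a*c + c^2)/(7*a^2 + 8*a*c + c^2)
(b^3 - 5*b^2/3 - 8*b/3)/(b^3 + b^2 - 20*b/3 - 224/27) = 9*b*(b + 1)/(9*b^2 + 33*b + 28)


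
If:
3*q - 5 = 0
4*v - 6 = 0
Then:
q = 5/3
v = 3/2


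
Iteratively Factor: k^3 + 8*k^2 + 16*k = (k + 4)*(k^2 + 4*k) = (k + 4)^2*(k)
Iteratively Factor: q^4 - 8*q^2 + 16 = (q + 2)*(q^3 - 2*q^2 - 4*q + 8) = (q + 2)^2*(q^2 - 4*q + 4) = (q - 2)*(q + 2)^2*(q - 2)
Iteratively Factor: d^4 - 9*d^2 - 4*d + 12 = (d - 1)*(d^3 + d^2 - 8*d - 12) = (d - 1)*(d + 2)*(d^2 - d - 6) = (d - 3)*(d - 1)*(d + 2)*(d + 2)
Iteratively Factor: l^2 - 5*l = (l - 5)*(l)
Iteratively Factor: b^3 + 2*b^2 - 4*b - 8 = (b + 2)*(b^2 - 4) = (b - 2)*(b + 2)*(b + 2)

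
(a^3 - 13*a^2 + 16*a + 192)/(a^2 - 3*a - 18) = (a^2 - 16*a + 64)/(a - 6)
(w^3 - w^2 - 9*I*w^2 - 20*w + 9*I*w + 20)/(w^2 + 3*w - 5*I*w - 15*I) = (w^2 - w*(1 + 4*I) + 4*I)/(w + 3)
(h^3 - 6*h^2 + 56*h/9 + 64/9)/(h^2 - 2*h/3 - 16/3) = (3*h^2 - 10*h - 8)/(3*(h + 2))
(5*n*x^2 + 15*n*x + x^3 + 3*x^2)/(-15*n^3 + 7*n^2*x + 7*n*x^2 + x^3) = x*(x + 3)/(-3*n^2 + 2*n*x + x^2)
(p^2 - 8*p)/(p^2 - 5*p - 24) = p/(p + 3)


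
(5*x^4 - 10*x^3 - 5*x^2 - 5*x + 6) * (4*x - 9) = 20*x^5 - 85*x^4 + 70*x^3 + 25*x^2 + 69*x - 54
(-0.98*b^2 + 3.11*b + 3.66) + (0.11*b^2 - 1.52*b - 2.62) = -0.87*b^2 + 1.59*b + 1.04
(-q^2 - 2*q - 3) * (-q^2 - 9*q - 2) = q^4 + 11*q^3 + 23*q^2 + 31*q + 6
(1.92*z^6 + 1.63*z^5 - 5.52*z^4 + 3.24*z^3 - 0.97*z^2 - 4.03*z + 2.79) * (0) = 0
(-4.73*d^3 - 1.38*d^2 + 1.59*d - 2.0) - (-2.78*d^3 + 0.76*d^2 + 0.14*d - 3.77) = -1.95*d^3 - 2.14*d^2 + 1.45*d + 1.77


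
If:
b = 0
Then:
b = 0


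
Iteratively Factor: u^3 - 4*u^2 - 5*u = (u + 1)*(u^2 - 5*u) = u*(u + 1)*(u - 5)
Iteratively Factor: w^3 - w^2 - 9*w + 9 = (w - 3)*(w^2 + 2*w - 3) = (w - 3)*(w - 1)*(w + 3)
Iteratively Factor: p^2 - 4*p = (p - 4)*(p)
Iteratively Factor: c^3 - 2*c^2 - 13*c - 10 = (c + 1)*(c^2 - 3*c - 10) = (c - 5)*(c + 1)*(c + 2)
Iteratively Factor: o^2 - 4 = (o - 2)*(o + 2)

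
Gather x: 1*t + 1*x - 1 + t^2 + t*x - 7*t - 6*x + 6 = t^2 - 6*t + x*(t - 5) + 5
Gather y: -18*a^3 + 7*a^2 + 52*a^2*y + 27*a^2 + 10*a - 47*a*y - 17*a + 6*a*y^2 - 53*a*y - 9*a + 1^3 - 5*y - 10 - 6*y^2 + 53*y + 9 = -18*a^3 + 34*a^2 - 16*a + y^2*(6*a - 6) + y*(52*a^2 - 100*a + 48)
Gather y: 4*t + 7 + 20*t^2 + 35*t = 20*t^2 + 39*t + 7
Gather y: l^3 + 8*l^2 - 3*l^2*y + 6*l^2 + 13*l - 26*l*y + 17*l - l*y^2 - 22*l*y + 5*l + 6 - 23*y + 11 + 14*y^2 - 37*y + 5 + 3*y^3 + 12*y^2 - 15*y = l^3 + 14*l^2 + 35*l + 3*y^3 + y^2*(26 - l) + y*(-3*l^2 - 48*l - 75) + 22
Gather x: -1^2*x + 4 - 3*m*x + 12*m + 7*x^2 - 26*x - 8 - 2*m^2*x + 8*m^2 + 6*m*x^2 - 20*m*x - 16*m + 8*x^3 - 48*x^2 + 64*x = 8*m^2 - 4*m + 8*x^3 + x^2*(6*m - 41) + x*(-2*m^2 - 23*m + 37) - 4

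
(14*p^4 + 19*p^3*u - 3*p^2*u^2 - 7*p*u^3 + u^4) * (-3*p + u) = -42*p^5 - 43*p^4*u + 28*p^3*u^2 + 18*p^2*u^3 - 10*p*u^4 + u^5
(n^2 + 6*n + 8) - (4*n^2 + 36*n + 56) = -3*n^2 - 30*n - 48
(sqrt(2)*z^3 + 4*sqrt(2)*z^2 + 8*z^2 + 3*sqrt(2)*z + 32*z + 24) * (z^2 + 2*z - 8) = sqrt(2)*z^5 + 8*z^4 + 6*sqrt(2)*z^4 + 3*sqrt(2)*z^3 + 48*z^3 - 26*sqrt(2)*z^2 + 24*z^2 - 208*z - 24*sqrt(2)*z - 192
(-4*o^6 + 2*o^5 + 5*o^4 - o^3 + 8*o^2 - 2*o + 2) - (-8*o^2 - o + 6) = -4*o^6 + 2*o^5 + 5*o^4 - o^3 + 16*o^2 - o - 4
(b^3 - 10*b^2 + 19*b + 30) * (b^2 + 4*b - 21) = b^5 - 6*b^4 - 42*b^3 + 316*b^2 - 279*b - 630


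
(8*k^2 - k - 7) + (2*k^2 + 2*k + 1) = 10*k^2 + k - 6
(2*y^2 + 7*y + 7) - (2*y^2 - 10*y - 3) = 17*y + 10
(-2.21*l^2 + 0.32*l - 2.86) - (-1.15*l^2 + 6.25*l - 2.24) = -1.06*l^2 - 5.93*l - 0.62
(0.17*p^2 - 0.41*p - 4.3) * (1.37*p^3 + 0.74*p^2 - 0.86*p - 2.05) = 0.2329*p^5 - 0.4359*p^4 - 6.3406*p^3 - 3.1779*p^2 + 4.5385*p + 8.815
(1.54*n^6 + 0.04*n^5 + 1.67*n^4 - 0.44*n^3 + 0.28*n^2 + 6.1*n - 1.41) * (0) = 0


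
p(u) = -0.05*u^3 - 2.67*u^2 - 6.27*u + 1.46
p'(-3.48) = 10.50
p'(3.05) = -23.95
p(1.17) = -9.61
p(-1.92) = 4.01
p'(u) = -0.15*u^2 - 5.34*u - 6.27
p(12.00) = -544.66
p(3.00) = -42.73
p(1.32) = -11.58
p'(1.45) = -14.33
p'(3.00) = -23.64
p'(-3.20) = 9.28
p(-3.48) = -6.95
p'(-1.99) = 3.76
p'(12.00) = -91.95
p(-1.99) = 3.76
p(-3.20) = -4.18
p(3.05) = -43.92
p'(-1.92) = 3.43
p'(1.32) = -13.58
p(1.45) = -13.40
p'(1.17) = -12.72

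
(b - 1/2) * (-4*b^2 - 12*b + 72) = -4*b^3 - 10*b^2 + 78*b - 36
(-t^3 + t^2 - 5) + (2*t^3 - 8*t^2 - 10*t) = t^3 - 7*t^2 - 10*t - 5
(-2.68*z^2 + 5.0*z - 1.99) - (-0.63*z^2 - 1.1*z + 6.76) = -2.05*z^2 + 6.1*z - 8.75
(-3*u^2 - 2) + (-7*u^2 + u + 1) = -10*u^2 + u - 1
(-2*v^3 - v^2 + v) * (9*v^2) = -18*v^5 - 9*v^4 + 9*v^3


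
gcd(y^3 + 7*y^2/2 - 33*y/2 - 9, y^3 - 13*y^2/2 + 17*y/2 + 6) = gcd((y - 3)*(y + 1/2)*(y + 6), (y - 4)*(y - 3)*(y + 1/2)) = y^2 - 5*y/2 - 3/2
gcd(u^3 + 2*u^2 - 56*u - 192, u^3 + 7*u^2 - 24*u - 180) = u + 6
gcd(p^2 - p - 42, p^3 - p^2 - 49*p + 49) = p - 7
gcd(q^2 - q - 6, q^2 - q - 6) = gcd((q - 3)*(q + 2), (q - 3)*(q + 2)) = q^2 - q - 6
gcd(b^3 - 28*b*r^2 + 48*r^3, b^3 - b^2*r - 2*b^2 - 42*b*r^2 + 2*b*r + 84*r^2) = b + 6*r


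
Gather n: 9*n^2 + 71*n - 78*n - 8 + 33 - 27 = 9*n^2 - 7*n - 2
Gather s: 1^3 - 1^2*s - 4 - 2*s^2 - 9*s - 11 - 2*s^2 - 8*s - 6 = -4*s^2 - 18*s - 20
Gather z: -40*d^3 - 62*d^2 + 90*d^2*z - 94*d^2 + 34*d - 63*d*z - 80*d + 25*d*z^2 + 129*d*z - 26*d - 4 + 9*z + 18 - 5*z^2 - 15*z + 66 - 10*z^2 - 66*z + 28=-40*d^3 - 156*d^2 - 72*d + z^2*(25*d - 15) + z*(90*d^2 + 66*d - 72) + 108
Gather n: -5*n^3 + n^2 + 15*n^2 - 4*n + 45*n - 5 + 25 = -5*n^3 + 16*n^2 + 41*n + 20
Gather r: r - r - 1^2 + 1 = 0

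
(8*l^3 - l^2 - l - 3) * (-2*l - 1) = -16*l^4 - 6*l^3 + 3*l^2 + 7*l + 3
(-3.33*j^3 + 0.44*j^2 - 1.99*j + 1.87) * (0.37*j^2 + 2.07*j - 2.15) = -1.2321*j^5 - 6.7303*j^4 + 7.334*j^3 - 4.3734*j^2 + 8.1494*j - 4.0205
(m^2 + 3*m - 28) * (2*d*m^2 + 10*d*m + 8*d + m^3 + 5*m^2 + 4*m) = 2*d*m^4 + 16*d*m^3 - 18*d*m^2 - 256*d*m - 224*d + m^5 + 8*m^4 - 9*m^3 - 128*m^2 - 112*m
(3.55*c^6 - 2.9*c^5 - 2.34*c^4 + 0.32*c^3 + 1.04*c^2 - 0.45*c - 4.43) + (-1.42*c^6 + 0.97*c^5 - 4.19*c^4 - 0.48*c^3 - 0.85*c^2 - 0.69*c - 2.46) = 2.13*c^6 - 1.93*c^5 - 6.53*c^4 - 0.16*c^3 + 0.19*c^2 - 1.14*c - 6.89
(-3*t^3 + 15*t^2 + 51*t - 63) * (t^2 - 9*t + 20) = -3*t^5 + 42*t^4 - 144*t^3 - 222*t^2 + 1587*t - 1260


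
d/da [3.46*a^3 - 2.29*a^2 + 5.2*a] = 10.38*a^2 - 4.58*a + 5.2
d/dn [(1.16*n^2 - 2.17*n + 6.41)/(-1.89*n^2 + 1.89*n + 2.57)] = (-1.9089*n^2 + 30.1922*n - 17.6918)/(3.5721*n^4 - 7.1442*n^3 - 6.1425*n^2 + 9.7146*n + 6.6049)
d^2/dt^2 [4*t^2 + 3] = 8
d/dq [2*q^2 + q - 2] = 4*q + 1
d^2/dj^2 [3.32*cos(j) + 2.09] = -3.32*cos(j)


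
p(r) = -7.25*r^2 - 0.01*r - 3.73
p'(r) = -14.5*r - 0.01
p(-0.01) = -3.73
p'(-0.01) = 0.14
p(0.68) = -7.09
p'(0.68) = -9.87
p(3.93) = -115.74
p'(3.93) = -57.00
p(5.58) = -229.52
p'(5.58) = -80.92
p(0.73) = -7.60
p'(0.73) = -10.60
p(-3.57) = -96.09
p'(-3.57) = 51.76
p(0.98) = -10.70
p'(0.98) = -14.22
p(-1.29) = -15.78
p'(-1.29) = 18.70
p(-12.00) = -1047.61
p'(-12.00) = 173.99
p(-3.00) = -68.95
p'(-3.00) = 43.49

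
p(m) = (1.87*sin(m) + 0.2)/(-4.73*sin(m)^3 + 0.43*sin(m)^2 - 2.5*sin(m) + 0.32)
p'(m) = (1.87*sin(m) + 0.2)*(14.19*sin(m)^2*cos(m) - 0.86*sin(m)*cos(m) + 2.5*cos(m))/(-4.73*sin(m)^3 + 0.43*sin(m)^2 - 2.5*sin(m) + 0.32)^2 + 1.87*cos(m)/(-4.73*sin(m)^3 + 0.43*sin(m)^2 - 2.5*sin(m) + 0.32)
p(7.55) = -0.34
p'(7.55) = 0.16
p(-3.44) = -1.51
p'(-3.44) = -6.45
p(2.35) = -0.52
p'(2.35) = -0.68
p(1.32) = -0.34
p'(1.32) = 0.13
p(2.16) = -0.42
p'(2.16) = -0.40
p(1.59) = -0.32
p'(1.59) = -0.01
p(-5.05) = -0.35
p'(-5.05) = 0.18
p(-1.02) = -0.24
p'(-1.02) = -0.13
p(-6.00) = -1.61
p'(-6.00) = 7.63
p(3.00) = -12.36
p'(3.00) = -818.40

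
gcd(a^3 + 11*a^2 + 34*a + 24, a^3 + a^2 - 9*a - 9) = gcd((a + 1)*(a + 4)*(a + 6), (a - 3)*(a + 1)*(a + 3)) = a + 1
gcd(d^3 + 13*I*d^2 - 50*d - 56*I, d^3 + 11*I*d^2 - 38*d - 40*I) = d^2 + 6*I*d - 8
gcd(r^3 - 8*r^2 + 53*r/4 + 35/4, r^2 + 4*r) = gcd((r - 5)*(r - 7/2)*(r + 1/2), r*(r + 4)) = 1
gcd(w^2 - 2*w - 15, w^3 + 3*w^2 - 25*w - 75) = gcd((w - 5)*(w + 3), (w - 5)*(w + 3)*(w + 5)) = w^2 - 2*w - 15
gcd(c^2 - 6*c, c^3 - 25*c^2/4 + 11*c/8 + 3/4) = c - 6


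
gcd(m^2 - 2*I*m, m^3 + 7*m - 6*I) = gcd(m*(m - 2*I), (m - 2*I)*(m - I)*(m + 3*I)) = m - 2*I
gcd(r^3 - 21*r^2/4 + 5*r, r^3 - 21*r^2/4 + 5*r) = r^3 - 21*r^2/4 + 5*r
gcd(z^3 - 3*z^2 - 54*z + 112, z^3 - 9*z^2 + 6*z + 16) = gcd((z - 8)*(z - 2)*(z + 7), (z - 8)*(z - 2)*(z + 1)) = z^2 - 10*z + 16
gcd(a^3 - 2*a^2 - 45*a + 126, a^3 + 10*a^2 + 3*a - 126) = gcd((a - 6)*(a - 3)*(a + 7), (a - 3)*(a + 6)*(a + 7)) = a^2 + 4*a - 21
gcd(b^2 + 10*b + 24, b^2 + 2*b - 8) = b + 4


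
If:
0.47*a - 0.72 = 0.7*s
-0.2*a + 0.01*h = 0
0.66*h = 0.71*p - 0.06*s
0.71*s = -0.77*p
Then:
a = 0.05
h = 1.07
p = 0.92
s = -0.99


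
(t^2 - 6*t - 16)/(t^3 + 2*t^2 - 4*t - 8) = (t - 8)/(t^2 - 4)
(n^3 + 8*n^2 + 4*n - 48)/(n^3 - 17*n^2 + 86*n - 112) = (n^2 + 10*n + 24)/(n^2 - 15*n + 56)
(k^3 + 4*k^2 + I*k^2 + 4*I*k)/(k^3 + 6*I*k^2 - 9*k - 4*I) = k*(k + 4)/(k^2 + 5*I*k - 4)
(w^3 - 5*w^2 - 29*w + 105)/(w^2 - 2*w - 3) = (w^2 - 2*w - 35)/(w + 1)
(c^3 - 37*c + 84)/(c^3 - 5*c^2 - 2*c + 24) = (c + 7)/(c + 2)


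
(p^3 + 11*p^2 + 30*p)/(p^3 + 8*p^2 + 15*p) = (p + 6)/(p + 3)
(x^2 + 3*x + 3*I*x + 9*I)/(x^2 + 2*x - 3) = (x + 3*I)/(x - 1)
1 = 1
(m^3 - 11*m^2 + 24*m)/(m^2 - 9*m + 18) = m*(m - 8)/(m - 6)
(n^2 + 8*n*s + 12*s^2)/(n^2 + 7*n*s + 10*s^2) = (n + 6*s)/(n + 5*s)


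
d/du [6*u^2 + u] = 12*u + 1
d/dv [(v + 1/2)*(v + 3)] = 2*v + 7/2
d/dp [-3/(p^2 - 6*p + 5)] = 6*(p - 3)/(p^2 - 6*p + 5)^2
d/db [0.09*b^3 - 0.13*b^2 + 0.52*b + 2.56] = 0.27*b^2 - 0.26*b + 0.52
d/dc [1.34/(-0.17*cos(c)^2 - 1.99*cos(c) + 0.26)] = -(0.4556*cos(c) + 2.6666)*sin(c)/(0.17*cos(c)^2 + 1.99*cos(c) - 0.26)^2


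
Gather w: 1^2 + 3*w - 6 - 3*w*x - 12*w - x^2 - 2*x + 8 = w*(-3*x - 9) - x^2 - 2*x + 3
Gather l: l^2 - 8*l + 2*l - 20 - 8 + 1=l^2 - 6*l - 27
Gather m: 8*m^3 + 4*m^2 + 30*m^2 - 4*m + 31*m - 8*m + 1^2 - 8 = 8*m^3 + 34*m^2 + 19*m - 7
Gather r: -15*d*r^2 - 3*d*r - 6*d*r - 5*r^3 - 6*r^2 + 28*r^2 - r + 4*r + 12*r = -5*r^3 + r^2*(22 - 15*d) + r*(15 - 9*d)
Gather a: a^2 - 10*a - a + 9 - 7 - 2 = a^2 - 11*a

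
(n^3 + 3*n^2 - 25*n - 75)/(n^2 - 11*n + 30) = (n^2 + 8*n + 15)/(n - 6)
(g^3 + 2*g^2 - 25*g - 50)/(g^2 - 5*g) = g + 7 + 10/g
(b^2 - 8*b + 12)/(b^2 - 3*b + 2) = (b - 6)/(b - 1)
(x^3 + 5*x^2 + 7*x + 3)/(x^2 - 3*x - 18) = (x^2 + 2*x + 1)/(x - 6)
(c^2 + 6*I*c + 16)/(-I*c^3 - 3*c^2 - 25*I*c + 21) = (-c^2 - 6*I*c - 16)/(I*c^3 + 3*c^2 + 25*I*c - 21)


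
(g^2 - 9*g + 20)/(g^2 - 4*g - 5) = (g - 4)/(g + 1)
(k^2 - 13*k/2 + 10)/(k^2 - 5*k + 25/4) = 2*(k - 4)/(2*k - 5)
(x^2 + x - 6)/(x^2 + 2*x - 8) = (x + 3)/(x + 4)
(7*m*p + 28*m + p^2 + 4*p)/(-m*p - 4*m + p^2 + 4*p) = (7*m + p)/(-m + p)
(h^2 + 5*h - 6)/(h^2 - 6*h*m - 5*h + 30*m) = (h^2 + 5*h - 6)/(h^2 - 6*h*m - 5*h + 30*m)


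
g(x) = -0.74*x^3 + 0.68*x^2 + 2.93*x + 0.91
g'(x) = -2.22*x^2 + 1.36*x + 2.93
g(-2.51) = 9.54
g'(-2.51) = -14.47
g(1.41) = 4.32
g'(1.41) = 0.43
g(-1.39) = 0.14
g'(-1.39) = -3.25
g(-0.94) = -0.63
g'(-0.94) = -0.31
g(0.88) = 3.51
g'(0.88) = 2.41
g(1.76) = 4.14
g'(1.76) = -1.55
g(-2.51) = 9.54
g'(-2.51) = -14.47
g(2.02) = 3.50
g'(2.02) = -3.38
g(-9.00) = 569.08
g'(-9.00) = -189.13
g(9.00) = -457.10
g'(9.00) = -164.65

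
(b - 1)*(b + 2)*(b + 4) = b^3 + 5*b^2 + 2*b - 8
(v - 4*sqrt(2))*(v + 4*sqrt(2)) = v^2 - 32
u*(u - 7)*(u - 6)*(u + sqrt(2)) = u^4 - 13*u^3 + sqrt(2)*u^3 - 13*sqrt(2)*u^2 + 42*u^2 + 42*sqrt(2)*u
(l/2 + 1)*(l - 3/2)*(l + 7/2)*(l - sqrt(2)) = l^4/2 - sqrt(2)*l^3/2 + 2*l^3 - 2*sqrt(2)*l^2 - 5*l^2/8 - 21*l/4 + 5*sqrt(2)*l/8 + 21*sqrt(2)/4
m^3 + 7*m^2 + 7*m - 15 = (m - 1)*(m + 3)*(m + 5)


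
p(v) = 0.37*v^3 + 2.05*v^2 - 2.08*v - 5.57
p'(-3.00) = -4.39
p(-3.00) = 9.13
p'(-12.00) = 108.56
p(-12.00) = -324.77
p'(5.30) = 50.83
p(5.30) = 96.07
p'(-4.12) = -0.13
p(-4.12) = 11.92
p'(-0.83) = -4.72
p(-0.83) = -2.64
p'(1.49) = 6.49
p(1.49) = -2.89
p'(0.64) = 1.00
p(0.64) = -5.96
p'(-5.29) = 7.29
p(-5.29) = 8.03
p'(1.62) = 7.48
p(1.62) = -1.99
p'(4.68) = 41.42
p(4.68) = 67.52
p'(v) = 1.11*v^2 + 4.1*v - 2.08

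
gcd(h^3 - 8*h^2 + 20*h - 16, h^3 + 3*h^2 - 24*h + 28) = h^2 - 4*h + 4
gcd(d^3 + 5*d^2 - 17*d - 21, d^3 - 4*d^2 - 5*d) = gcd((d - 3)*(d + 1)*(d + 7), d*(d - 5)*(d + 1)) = d + 1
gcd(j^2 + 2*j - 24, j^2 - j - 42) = j + 6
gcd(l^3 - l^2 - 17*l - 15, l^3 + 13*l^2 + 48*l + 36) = l + 1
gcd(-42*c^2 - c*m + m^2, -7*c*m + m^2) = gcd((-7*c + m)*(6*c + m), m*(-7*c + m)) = 7*c - m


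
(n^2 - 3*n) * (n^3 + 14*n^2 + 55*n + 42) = n^5 + 11*n^4 + 13*n^3 - 123*n^2 - 126*n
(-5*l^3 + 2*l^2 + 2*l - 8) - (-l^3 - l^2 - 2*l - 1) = -4*l^3 + 3*l^2 + 4*l - 7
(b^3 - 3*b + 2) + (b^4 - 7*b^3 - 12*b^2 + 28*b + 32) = b^4 - 6*b^3 - 12*b^2 + 25*b + 34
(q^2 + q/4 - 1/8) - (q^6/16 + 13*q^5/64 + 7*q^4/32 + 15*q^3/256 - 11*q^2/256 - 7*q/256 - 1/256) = -q^6/16 - 13*q^5/64 - 7*q^4/32 - 15*q^3/256 + 267*q^2/256 + 71*q/256 - 31/256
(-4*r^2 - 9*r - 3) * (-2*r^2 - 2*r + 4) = 8*r^4 + 26*r^3 + 8*r^2 - 30*r - 12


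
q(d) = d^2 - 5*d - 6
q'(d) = 2*d - 5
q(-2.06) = 8.54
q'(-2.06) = -9.12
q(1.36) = -10.95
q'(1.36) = -2.28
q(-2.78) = 15.63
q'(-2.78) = -10.56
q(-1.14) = 1.00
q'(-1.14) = -7.28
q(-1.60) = 4.56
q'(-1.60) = -8.20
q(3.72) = -10.76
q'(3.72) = 2.44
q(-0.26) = -4.63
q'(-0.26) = -5.52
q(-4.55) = 37.45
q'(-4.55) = -14.10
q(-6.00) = 60.00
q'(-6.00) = -17.00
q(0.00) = -6.00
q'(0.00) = -5.00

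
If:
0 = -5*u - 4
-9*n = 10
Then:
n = -10/9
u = -4/5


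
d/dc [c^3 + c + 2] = 3*c^2 + 1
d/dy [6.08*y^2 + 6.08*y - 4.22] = 12.16*y + 6.08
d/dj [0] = 0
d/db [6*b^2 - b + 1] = 12*b - 1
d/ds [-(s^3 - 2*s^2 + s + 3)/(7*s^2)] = (-s^3 + s + 6)/(7*s^3)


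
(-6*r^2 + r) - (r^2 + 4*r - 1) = -7*r^2 - 3*r + 1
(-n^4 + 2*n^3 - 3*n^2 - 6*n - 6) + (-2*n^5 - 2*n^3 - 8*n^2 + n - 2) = -2*n^5 - n^4 - 11*n^2 - 5*n - 8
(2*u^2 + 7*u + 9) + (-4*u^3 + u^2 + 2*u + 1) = -4*u^3 + 3*u^2 + 9*u + 10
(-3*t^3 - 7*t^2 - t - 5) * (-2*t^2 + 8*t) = 6*t^5 - 10*t^4 - 54*t^3 + 2*t^2 - 40*t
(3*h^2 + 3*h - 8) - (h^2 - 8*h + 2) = 2*h^2 + 11*h - 10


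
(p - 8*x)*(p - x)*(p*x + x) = p^3*x - 9*p^2*x^2 + p^2*x + 8*p*x^3 - 9*p*x^2 + 8*x^3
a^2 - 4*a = a*(a - 4)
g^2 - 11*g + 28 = (g - 7)*(g - 4)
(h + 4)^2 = h^2 + 8*h + 16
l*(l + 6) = l^2 + 6*l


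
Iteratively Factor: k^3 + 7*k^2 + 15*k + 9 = (k + 3)*(k^2 + 4*k + 3) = (k + 1)*(k + 3)*(k + 3)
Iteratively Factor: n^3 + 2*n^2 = (n)*(n^2 + 2*n) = n^2*(n + 2)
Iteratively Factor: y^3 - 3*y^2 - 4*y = (y)*(y^2 - 3*y - 4) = y*(y - 4)*(y + 1)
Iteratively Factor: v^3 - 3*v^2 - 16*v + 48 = (v + 4)*(v^2 - 7*v + 12) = (v - 3)*(v + 4)*(v - 4)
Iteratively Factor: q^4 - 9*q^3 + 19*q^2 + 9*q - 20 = (q + 1)*(q^3 - 10*q^2 + 29*q - 20) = (q - 1)*(q + 1)*(q^2 - 9*q + 20) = (q - 4)*(q - 1)*(q + 1)*(q - 5)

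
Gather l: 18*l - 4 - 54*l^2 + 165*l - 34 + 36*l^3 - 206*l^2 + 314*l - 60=36*l^3 - 260*l^2 + 497*l - 98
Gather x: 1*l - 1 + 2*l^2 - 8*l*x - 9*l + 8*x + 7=2*l^2 - 8*l + x*(8 - 8*l) + 6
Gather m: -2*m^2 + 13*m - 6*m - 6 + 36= -2*m^2 + 7*m + 30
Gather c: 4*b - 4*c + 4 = 4*b - 4*c + 4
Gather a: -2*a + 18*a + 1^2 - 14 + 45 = 16*a + 32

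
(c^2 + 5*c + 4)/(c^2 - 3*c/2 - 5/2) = 2*(c + 4)/(2*c - 5)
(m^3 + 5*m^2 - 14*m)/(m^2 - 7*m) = (m^2 + 5*m - 14)/(m - 7)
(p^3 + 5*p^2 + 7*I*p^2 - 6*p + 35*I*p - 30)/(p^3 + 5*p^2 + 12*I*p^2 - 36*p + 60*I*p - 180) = (p + I)/(p + 6*I)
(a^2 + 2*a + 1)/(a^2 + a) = (a + 1)/a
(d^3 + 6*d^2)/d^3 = (d + 6)/d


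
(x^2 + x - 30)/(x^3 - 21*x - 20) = (x + 6)/(x^2 + 5*x + 4)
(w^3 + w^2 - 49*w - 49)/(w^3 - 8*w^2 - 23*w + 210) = (w^2 + 8*w + 7)/(w^2 - w - 30)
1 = 1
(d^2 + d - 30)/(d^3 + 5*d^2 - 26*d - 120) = 1/(d + 4)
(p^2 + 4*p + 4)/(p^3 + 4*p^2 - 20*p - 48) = (p + 2)/(p^2 + 2*p - 24)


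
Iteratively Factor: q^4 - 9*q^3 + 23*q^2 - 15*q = (q - 1)*(q^3 - 8*q^2 + 15*q) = q*(q - 1)*(q^2 - 8*q + 15) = q*(q - 3)*(q - 1)*(q - 5)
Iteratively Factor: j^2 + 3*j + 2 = (j + 2)*(j + 1)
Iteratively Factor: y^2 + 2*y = (y + 2)*(y)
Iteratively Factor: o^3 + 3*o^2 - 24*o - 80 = (o - 5)*(o^2 + 8*o + 16) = (o - 5)*(o + 4)*(o + 4)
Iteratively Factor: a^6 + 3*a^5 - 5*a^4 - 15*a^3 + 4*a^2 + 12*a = (a - 2)*(a^5 + 5*a^4 + 5*a^3 - 5*a^2 - 6*a) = (a - 2)*(a + 1)*(a^4 + 4*a^3 + a^2 - 6*a) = (a - 2)*(a + 1)*(a + 2)*(a^3 + 2*a^2 - 3*a) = a*(a - 2)*(a + 1)*(a + 2)*(a^2 + 2*a - 3) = a*(a - 2)*(a - 1)*(a + 1)*(a + 2)*(a + 3)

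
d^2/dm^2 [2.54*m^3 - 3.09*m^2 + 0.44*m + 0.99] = 15.24*m - 6.18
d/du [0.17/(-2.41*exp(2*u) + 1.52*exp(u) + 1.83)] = (0.8194*exp(u) - 0.2584)*exp(u)/(-2.41*exp(2*u) + 1.52*exp(u) + 1.83)^2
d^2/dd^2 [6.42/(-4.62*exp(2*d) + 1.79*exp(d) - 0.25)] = (-6.42*(9.24*exp(d) - 1.79)*(18.48*exp(d) - 3.58)*exp(d) + (118.6416*exp(d) - 11.4918)*(4.62*exp(2*d) - 1.79*exp(d) + 0.25))*exp(d)/(4.62*exp(2*d) - 1.79*exp(d) + 0.25)^3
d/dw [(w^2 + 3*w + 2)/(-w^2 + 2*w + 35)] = (5*w^2 + 74*w + 101)/(w^4 - 4*w^3 - 66*w^2 + 140*w + 1225)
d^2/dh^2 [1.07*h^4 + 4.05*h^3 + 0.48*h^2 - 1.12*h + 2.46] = 12.84*h^2 + 24.3*h + 0.96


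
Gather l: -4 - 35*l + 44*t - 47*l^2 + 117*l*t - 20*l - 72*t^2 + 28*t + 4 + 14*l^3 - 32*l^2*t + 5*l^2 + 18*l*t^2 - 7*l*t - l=14*l^3 + l^2*(-32*t - 42) + l*(18*t^2 + 110*t - 56) - 72*t^2 + 72*t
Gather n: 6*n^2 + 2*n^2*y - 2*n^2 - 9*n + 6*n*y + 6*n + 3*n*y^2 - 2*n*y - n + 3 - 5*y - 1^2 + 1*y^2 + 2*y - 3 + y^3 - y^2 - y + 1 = n^2*(2*y + 4) + n*(3*y^2 + 4*y - 4) + y^3 - 4*y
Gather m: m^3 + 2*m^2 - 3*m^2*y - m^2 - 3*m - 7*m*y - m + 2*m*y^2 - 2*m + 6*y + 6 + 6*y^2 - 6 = m^3 + m^2*(1 - 3*y) + m*(2*y^2 - 7*y - 6) + 6*y^2 + 6*y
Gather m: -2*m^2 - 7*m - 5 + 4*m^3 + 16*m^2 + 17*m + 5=4*m^3 + 14*m^2 + 10*m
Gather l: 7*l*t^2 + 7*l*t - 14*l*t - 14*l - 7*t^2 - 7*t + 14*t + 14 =l*(7*t^2 - 7*t - 14) - 7*t^2 + 7*t + 14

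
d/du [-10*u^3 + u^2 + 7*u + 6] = -30*u^2 + 2*u + 7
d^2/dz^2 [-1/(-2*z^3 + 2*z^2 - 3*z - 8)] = 2*(2*(1 - 3*z)*(2*z^3 - 2*z^2 + 3*z + 8) + (6*z^2 - 4*z + 3)^2)/(2*z^3 - 2*z^2 + 3*z + 8)^3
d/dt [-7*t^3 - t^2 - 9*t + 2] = -21*t^2 - 2*t - 9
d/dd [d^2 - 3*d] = 2*d - 3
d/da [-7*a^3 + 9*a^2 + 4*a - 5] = -21*a^2 + 18*a + 4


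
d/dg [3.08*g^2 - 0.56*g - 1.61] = 6.16*g - 0.56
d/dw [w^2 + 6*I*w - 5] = 2*w + 6*I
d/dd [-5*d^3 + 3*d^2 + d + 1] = -15*d^2 + 6*d + 1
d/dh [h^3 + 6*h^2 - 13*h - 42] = 3*h^2 + 12*h - 13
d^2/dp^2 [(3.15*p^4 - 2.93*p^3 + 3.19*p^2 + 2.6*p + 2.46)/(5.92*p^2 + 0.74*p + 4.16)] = (220.79232*p^6 + 82.7971200000001*p^5 + 475.80372*p^4 + 450.549592*p^3 + 645.953664*p^2 - 623.75616*p - 24.069584)/(207.474688*p^6 + 77.803008*p^5 + 447.104448*p^4 + 109.749992*p^3 + 314.181504*p^2 + 38.418432*p + 71.991296)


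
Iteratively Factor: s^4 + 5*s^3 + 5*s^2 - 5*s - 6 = (s - 1)*(s^3 + 6*s^2 + 11*s + 6) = (s - 1)*(s + 2)*(s^2 + 4*s + 3) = (s - 1)*(s + 1)*(s + 2)*(s + 3)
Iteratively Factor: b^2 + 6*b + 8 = (b + 2)*(b + 4)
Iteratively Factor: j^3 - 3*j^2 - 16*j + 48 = (j - 3)*(j^2 - 16) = (j - 3)*(j + 4)*(j - 4)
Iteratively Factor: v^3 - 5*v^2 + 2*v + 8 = (v - 2)*(v^2 - 3*v - 4) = (v - 4)*(v - 2)*(v + 1)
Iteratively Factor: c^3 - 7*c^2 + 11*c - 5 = (c - 5)*(c^2 - 2*c + 1) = (c - 5)*(c - 1)*(c - 1)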